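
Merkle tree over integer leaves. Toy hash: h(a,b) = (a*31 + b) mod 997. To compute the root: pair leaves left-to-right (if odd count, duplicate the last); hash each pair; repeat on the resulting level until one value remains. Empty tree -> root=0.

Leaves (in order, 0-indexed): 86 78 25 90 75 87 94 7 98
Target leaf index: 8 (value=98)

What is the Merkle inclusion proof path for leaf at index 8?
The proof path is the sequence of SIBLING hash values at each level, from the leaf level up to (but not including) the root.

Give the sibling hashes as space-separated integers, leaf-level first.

L0 (leaves): [86, 78, 25, 90, 75, 87, 94, 7, 98], target index=8
L1: h(86,78)=(86*31+78)%997=750 [pair 0] h(25,90)=(25*31+90)%997=865 [pair 1] h(75,87)=(75*31+87)%997=418 [pair 2] h(94,7)=(94*31+7)%997=927 [pair 3] h(98,98)=(98*31+98)%997=145 [pair 4] -> [750, 865, 418, 927, 145]
  Sibling for proof at L0: 98
L2: h(750,865)=(750*31+865)%997=187 [pair 0] h(418,927)=(418*31+927)%997=924 [pair 1] h(145,145)=(145*31+145)%997=652 [pair 2] -> [187, 924, 652]
  Sibling for proof at L1: 145
L3: h(187,924)=(187*31+924)%997=739 [pair 0] h(652,652)=(652*31+652)%997=924 [pair 1] -> [739, 924]
  Sibling for proof at L2: 652
L4: h(739,924)=(739*31+924)%997=902 [pair 0] -> [902]
  Sibling for proof at L3: 739
Root: 902
Proof path (sibling hashes from leaf to root): [98, 145, 652, 739]

Answer: 98 145 652 739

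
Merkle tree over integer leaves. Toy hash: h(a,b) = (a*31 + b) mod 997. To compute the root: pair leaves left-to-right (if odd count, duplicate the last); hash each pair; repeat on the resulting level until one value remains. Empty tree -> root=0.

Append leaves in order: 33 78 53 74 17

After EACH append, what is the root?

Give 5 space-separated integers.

Answer: 33 104 932 953 92

Derivation:
After append 33 (leaves=[33]):
  L0: [33]
  root=33
After append 78 (leaves=[33, 78]):
  L0: [33, 78]
  L1: h(33,78)=(33*31+78)%997=104 -> [104]
  root=104
After append 53 (leaves=[33, 78, 53]):
  L0: [33, 78, 53]
  L1: h(33,78)=(33*31+78)%997=104 h(53,53)=(53*31+53)%997=699 -> [104, 699]
  L2: h(104,699)=(104*31+699)%997=932 -> [932]
  root=932
After append 74 (leaves=[33, 78, 53, 74]):
  L0: [33, 78, 53, 74]
  L1: h(33,78)=(33*31+78)%997=104 h(53,74)=(53*31+74)%997=720 -> [104, 720]
  L2: h(104,720)=(104*31+720)%997=953 -> [953]
  root=953
After append 17 (leaves=[33, 78, 53, 74, 17]):
  L0: [33, 78, 53, 74, 17]
  L1: h(33,78)=(33*31+78)%997=104 h(53,74)=(53*31+74)%997=720 h(17,17)=(17*31+17)%997=544 -> [104, 720, 544]
  L2: h(104,720)=(104*31+720)%997=953 h(544,544)=(544*31+544)%997=459 -> [953, 459]
  L3: h(953,459)=(953*31+459)%997=92 -> [92]
  root=92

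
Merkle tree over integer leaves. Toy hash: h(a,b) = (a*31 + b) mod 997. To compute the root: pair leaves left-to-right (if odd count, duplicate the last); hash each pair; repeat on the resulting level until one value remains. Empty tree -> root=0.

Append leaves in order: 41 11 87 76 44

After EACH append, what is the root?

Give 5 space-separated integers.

After append 41 (leaves=[41]):
  L0: [41]
  root=41
After append 11 (leaves=[41, 11]):
  L0: [41, 11]
  L1: h(41,11)=(41*31+11)%997=285 -> [285]
  root=285
After append 87 (leaves=[41, 11, 87]):
  L0: [41, 11, 87]
  L1: h(41,11)=(41*31+11)%997=285 h(87,87)=(87*31+87)%997=790 -> [285, 790]
  L2: h(285,790)=(285*31+790)%997=652 -> [652]
  root=652
After append 76 (leaves=[41, 11, 87, 76]):
  L0: [41, 11, 87, 76]
  L1: h(41,11)=(41*31+11)%997=285 h(87,76)=(87*31+76)%997=779 -> [285, 779]
  L2: h(285,779)=(285*31+779)%997=641 -> [641]
  root=641
After append 44 (leaves=[41, 11, 87, 76, 44]):
  L0: [41, 11, 87, 76, 44]
  L1: h(41,11)=(41*31+11)%997=285 h(87,76)=(87*31+76)%997=779 h(44,44)=(44*31+44)%997=411 -> [285, 779, 411]
  L2: h(285,779)=(285*31+779)%997=641 h(411,411)=(411*31+411)%997=191 -> [641, 191]
  L3: h(641,191)=(641*31+191)%997=122 -> [122]
  root=122

Answer: 41 285 652 641 122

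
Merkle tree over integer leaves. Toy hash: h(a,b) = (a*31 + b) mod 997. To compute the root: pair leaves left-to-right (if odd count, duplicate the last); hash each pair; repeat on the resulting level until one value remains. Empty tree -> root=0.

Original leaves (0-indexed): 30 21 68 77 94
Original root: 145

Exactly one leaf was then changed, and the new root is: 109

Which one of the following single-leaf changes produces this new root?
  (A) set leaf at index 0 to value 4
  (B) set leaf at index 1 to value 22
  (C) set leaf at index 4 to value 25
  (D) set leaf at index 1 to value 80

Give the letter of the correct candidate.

Answer: B

Derivation:
Original leaves: [30, 21, 68, 77, 94]
Target new root: 109
Try each candidate change and compute the resulting root:
Candidate A: set leaf[0] = 4 -> leaves = [4, 21, 68, 77, 94]
  L0: [4, 21, 68, 77, 94]
  L1: h(4,21)=(4*31+21)%997=145 h(68,77)=(68*31+77)%997=191 h(94,94)=(94*31+94)%997=17 -> [145, 191, 17]
  L2: h(145,191)=(145*31+191)%997=698 h(17,17)=(17*31+17)%997=544 -> [698, 544]
  L3: h(698,544)=(698*31+544)%997=248 -> [248]
  root = 248 != target 109
Candidate B: set leaf[1] = 22 -> leaves = [30, 22, 68, 77, 94]
  L0: [30, 22, 68, 77, 94]
  L1: h(30,22)=(30*31+22)%997=952 h(68,77)=(68*31+77)%997=191 h(94,94)=(94*31+94)%997=17 -> [952, 191, 17]
  L2: h(952,191)=(952*31+191)%997=790 h(17,17)=(17*31+17)%997=544 -> [790, 544]
  L3: h(790,544)=(790*31+544)%997=109 -> [109]
  root = 109 == target 109  ** MATCH **
Candidate C: set leaf[4] = 25 -> leaves = [30, 21, 68, 77, 25]
  L0: [30, 21, 68, 77, 25]
  L1: h(30,21)=(30*31+21)%997=951 h(68,77)=(68*31+77)%997=191 h(25,25)=(25*31+25)%997=800 -> [951, 191, 800]
  L2: h(951,191)=(951*31+191)%997=759 h(800,800)=(800*31+800)%997=675 -> [759, 675]
  L3: h(759,675)=(759*31+675)%997=276 -> [276]
  root = 276 != target 109
Candidate D: set leaf[1] = 80 -> leaves = [30, 80, 68, 77, 94]
  L0: [30, 80, 68, 77, 94]
  L1: h(30,80)=(30*31+80)%997=13 h(68,77)=(68*31+77)%997=191 h(94,94)=(94*31+94)%997=17 -> [13, 191, 17]
  L2: h(13,191)=(13*31+191)%997=594 h(17,17)=(17*31+17)%997=544 -> [594, 544]
  L3: h(594,544)=(594*31+544)%997=15 -> [15]
  root = 15 != target 109
Candidate B produces the target root.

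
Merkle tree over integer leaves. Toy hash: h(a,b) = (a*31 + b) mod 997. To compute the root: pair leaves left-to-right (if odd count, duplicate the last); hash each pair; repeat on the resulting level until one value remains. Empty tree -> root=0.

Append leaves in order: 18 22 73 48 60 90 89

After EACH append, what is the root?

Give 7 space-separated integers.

Answer: 18 580 376 351 537 500 401

Derivation:
After append 18 (leaves=[18]):
  L0: [18]
  root=18
After append 22 (leaves=[18, 22]):
  L0: [18, 22]
  L1: h(18,22)=(18*31+22)%997=580 -> [580]
  root=580
After append 73 (leaves=[18, 22, 73]):
  L0: [18, 22, 73]
  L1: h(18,22)=(18*31+22)%997=580 h(73,73)=(73*31+73)%997=342 -> [580, 342]
  L2: h(580,342)=(580*31+342)%997=376 -> [376]
  root=376
After append 48 (leaves=[18, 22, 73, 48]):
  L0: [18, 22, 73, 48]
  L1: h(18,22)=(18*31+22)%997=580 h(73,48)=(73*31+48)%997=317 -> [580, 317]
  L2: h(580,317)=(580*31+317)%997=351 -> [351]
  root=351
After append 60 (leaves=[18, 22, 73, 48, 60]):
  L0: [18, 22, 73, 48, 60]
  L1: h(18,22)=(18*31+22)%997=580 h(73,48)=(73*31+48)%997=317 h(60,60)=(60*31+60)%997=923 -> [580, 317, 923]
  L2: h(580,317)=(580*31+317)%997=351 h(923,923)=(923*31+923)%997=623 -> [351, 623]
  L3: h(351,623)=(351*31+623)%997=537 -> [537]
  root=537
After append 90 (leaves=[18, 22, 73, 48, 60, 90]):
  L0: [18, 22, 73, 48, 60, 90]
  L1: h(18,22)=(18*31+22)%997=580 h(73,48)=(73*31+48)%997=317 h(60,90)=(60*31+90)%997=953 -> [580, 317, 953]
  L2: h(580,317)=(580*31+317)%997=351 h(953,953)=(953*31+953)%997=586 -> [351, 586]
  L3: h(351,586)=(351*31+586)%997=500 -> [500]
  root=500
After append 89 (leaves=[18, 22, 73, 48, 60, 90, 89]):
  L0: [18, 22, 73, 48, 60, 90, 89]
  L1: h(18,22)=(18*31+22)%997=580 h(73,48)=(73*31+48)%997=317 h(60,90)=(60*31+90)%997=953 h(89,89)=(89*31+89)%997=854 -> [580, 317, 953, 854]
  L2: h(580,317)=(580*31+317)%997=351 h(953,854)=(953*31+854)%997=487 -> [351, 487]
  L3: h(351,487)=(351*31+487)%997=401 -> [401]
  root=401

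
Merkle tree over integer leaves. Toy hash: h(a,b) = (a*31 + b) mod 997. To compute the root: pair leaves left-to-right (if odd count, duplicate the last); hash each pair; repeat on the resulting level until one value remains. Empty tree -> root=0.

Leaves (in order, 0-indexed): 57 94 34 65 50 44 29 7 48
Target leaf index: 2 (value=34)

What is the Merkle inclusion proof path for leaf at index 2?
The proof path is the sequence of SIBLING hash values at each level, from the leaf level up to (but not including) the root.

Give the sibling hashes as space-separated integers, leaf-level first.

L0 (leaves): [57, 94, 34, 65, 50, 44, 29, 7, 48], target index=2
L1: h(57,94)=(57*31+94)%997=864 [pair 0] h(34,65)=(34*31+65)%997=122 [pair 1] h(50,44)=(50*31+44)%997=597 [pair 2] h(29,7)=(29*31+7)%997=906 [pair 3] h(48,48)=(48*31+48)%997=539 [pair 4] -> [864, 122, 597, 906, 539]
  Sibling for proof at L0: 65
L2: h(864,122)=(864*31+122)%997=984 [pair 0] h(597,906)=(597*31+906)%997=470 [pair 1] h(539,539)=(539*31+539)%997=299 [pair 2] -> [984, 470, 299]
  Sibling for proof at L1: 864
L3: h(984,470)=(984*31+470)%997=67 [pair 0] h(299,299)=(299*31+299)%997=595 [pair 1] -> [67, 595]
  Sibling for proof at L2: 470
L4: h(67,595)=(67*31+595)%997=678 [pair 0] -> [678]
  Sibling for proof at L3: 595
Root: 678
Proof path (sibling hashes from leaf to root): [65, 864, 470, 595]

Answer: 65 864 470 595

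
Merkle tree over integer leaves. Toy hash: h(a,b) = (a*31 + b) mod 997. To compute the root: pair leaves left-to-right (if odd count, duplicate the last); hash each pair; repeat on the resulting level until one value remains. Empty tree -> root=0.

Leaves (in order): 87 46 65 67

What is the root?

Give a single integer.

Answer: 376

Derivation:
L0: [87, 46, 65, 67]
L1: h(87,46)=(87*31+46)%997=749 h(65,67)=(65*31+67)%997=88 -> [749, 88]
L2: h(749,88)=(749*31+88)%997=376 -> [376]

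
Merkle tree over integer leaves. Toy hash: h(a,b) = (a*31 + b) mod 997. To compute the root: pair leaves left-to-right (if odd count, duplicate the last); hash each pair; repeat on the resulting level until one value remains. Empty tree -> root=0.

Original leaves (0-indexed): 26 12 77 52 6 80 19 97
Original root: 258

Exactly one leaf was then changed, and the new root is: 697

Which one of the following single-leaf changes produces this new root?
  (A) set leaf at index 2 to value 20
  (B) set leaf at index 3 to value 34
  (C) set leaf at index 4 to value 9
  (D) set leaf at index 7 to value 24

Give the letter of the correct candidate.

Original leaves: [26, 12, 77, 52, 6, 80, 19, 97]
Target new root: 697
Try each candidate change and compute the resulting root:
Candidate A: set leaf[2] = 20 -> leaves = [26, 12, 20, 52, 6, 80, 19, 97]
  L0: [26, 12, 20, 52, 6, 80, 19, 97]
  L1: h(26,12)=(26*31+12)%997=818 h(20,52)=(20*31+52)%997=672 h(6,80)=(6*31+80)%997=266 h(19,97)=(19*31+97)%997=686 -> [818, 672, 266, 686]
  L2: h(818,672)=(818*31+672)%997=108 h(266,686)=(266*31+686)%997=956 -> [108, 956]
  L3: h(108,956)=(108*31+956)%997=316 -> [316]
  root = 316 != target 697
Candidate B: set leaf[3] = 34 -> leaves = [26, 12, 77, 34, 6, 80, 19, 97]
  L0: [26, 12, 77, 34, 6, 80, 19, 97]
  L1: h(26,12)=(26*31+12)%997=818 h(77,34)=(77*31+34)%997=427 h(6,80)=(6*31+80)%997=266 h(19,97)=(19*31+97)%997=686 -> [818, 427, 266, 686]
  L2: h(818,427)=(818*31+427)%997=860 h(266,686)=(266*31+686)%997=956 -> [860, 956]
  L3: h(860,956)=(860*31+956)%997=697 -> [697]
  root = 697 == target 697  ** MATCH **
Candidate C: set leaf[4] = 9 -> leaves = [26, 12, 77, 52, 9, 80, 19, 97]
  L0: [26, 12, 77, 52, 9, 80, 19, 97]
  L1: h(26,12)=(26*31+12)%997=818 h(77,52)=(77*31+52)%997=445 h(9,80)=(9*31+80)%997=359 h(19,97)=(19*31+97)%997=686 -> [818, 445, 359, 686]
  L2: h(818,445)=(818*31+445)%997=878 h(359,686)=(359*31+686)%997=848 -> [878, 848]
  L3: h(878,848)=(878*31+848)%997=150 -> [150]
  root = 150 != target 697
Candidate D: set leaf[7] = 24 -> leaves = [26, 12, 77, 52, 6, 80, 19, 24]
  L0: [26, 12, 77, 52, 6, 80, 19, 24]
  L1: h(26,12)=(26*31+12)%997=818 h(77,52)=(77*31+52)%997=445 h(6,80)=(6*31+80)%997=266 h(19,24)=(19*31+24)%997=613 -> [818, 445, 266, 613]
  L2: h(818,445)=(818*31+445)%997=878 h(266,613)=(266*31+613)%997=883 -> [878, 883]
  L3: h(878,883)=(878*31+883)%997=185 -> [185]
  root = 185 != target 697
Candidate B produces the target root.

Answer: B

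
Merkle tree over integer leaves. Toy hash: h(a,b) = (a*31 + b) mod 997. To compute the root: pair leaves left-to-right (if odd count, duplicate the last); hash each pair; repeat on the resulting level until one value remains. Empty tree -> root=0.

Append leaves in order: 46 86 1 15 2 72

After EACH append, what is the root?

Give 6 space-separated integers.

Answer: 46 515 45 59 886 135

Derivation:
After append 46 (leaves=[46]):
  L0: [46]
  root=46
After append 86 (leaves=[46, 86]):
  L0: [46, 86]
  L1: h(46,86)=(46*31+86)%997=515 -> [515]
  root=515
After append 1 (leaves=[46, 86, 1]):
  L0: [46, 86, 1]
  L1: h(46,86)=(46*31+86)%997=515 h(1,1)=(1*31+1)%997=32 -> [515, 32]
  L2: h(515,32)=(515*31+32)%997=45 -> [45]
  root=45
After append 15 (leaves=[46, 86, 1, 15]):
  L0: [46, 86, 1, 15]
  L1: h(46,86)=(46*31+86)%997=515 h(1,15)=(1*31+15)%997=46 -> [515, 46]
  L2: h(515,46)=(515*31+46)%997=59 -> [59]
  root=59
After append 2 (leaves=[46, 86, 1, 15, 2]):
  L0: [46, 86, 1, 15, 2]
  L1: h(46,86)=(46*31+86)%997=515 h(1,15)=(1*31+15)%997=46 h(2,2)=(2*31+2)%997=64 -> [515, 46, 64]
  L2: h(515,46)=(515*31+46)%997=59 h(64,64)=(64*31+64)%997=54 -> [59, 54]
  L3: h(59,54)=(59*31+54)%997=886 -> [886]
  root=886
After append 72 (leaves=[46, 86, 1, 15, 2, 72]):
  L0: [46, 86, 1, 15, 2, 72]
  L1: h(46,86)=(46*31+86)%997=515 h(1,15)=(1*31+15)%997=46 h(2,72)=(2*31+72)%997=134 -> [515, 46, 134]
  L2: h(515,46)=(515*31+46)%997=59 h(134,134)=(134*31+134)%997=300 -> [59, 300]
  L3: h(59,300)=(59*31+300)%997=135 -> [135]
  root=135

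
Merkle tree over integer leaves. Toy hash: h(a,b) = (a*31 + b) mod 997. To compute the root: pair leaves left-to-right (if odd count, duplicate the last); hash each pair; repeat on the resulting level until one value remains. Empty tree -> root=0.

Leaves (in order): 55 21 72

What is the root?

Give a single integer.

Answer: 975

Derivation:
L0: [55, 21, 72]
L1: h(55,21)=(55*31+21)%997=729 h(72,72)=(72*31+72)%997=310 -> [729, 310]
L2: h(729,310)=(729*31+310)%997=975 -> [975]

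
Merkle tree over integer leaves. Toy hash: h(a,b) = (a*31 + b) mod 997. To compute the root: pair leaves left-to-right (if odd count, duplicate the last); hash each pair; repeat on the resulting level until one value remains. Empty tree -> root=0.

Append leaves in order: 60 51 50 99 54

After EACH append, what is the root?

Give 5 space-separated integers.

Answer: 60 914 24 73 730

Derivation:
After append 60 (leaves=[60]):
  L0: [60]
  root=60
After append 51 (leaves=[60, 51]):
  L0: [60, 51]
  L1: h(60,51)=(60*31+51)%997=914 -> [914]
  root=914
After append 50 (leaves=[60, 51, 50]):
  L0: [60, 51, 50]
  L1: h(60,51)=(60*31+51)%997=914 h(50,50)=(50*31+50)%997=603 -> [914, 603]
  L2: h(914,603)=(914*31+603)%997=24 -> [24]
  root=24
After append 99 (leaves=[60, 51, 50, 99]):
  L0: [60, 51, 50, 99]
  L1: h(60,51)=(60*31+51)%997=914 h(50,99)=(50*31+99)%997=652 -> [914, 652]
  L2: h(914,652)=(914*31+652)%997=73 -> [73]
  root=73
After append 54 (leaves=[60, 51, 50, 99, 54]):
  L0: [60, 51, 50, 99, 54]
  L1: h(60,51)=(60*31+51)%997=914 h(50,99)=(50*31+99)%997=652 h(54,54)=(54*31+54)%997=731 -> [914, 652, 731]
  L2: h(914,652)=(914*31+652)%997=73 h(731,731)=(731*31+731)%997=461 -> [73, 461]
  L3: h(73,461)=(73*31+461)%997=730 -> [730]
  root=730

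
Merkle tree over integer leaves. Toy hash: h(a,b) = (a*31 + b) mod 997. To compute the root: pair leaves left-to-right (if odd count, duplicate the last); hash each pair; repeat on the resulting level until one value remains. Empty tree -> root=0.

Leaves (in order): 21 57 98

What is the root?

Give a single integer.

L0: [21, 57, 98]
L1: h(21,57)=(21*31+57)%997=708 h(98,98)=(98*31+98)%997=145 -> [708, 145]
L2: h(708,145)=(708*31+145)%997=159 -> [159]

Answer: 159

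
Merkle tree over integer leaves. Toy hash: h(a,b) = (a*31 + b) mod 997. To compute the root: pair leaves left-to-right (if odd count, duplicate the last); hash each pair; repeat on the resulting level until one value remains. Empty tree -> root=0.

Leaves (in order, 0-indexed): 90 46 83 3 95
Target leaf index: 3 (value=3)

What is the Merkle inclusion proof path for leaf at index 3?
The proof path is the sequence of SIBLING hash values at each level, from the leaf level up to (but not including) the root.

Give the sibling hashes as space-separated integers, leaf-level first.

Answer: 83 842 571

Derivation:
L0 (leaves): [90, 46, 83, 3, 95], target index=3
L1: h(90,46)=(90*31+46)%997=842 [pair 0] h(83,3)=(83*31+3)%997=582 [pair 1] h(95,95)=(95*31+95)%997=49 [pair 2] -> [842, 582, 49]
  Sibling for proof at L0: 83
L2: h(842,582)=(842*31+582)%997=762 [pair 0] h(49,49)=(49*31+49)%997=571 [pair 1] -> [762, 571]
  Sibling for proof at L1: 842
L3: h(762,571)=(762*31+571)%997=265 [pair 0] -> [265]
  Sibling for proof at L2: 571
Root: 265
Proof path (sibling hashes from leaf to root): [83, 842, 571]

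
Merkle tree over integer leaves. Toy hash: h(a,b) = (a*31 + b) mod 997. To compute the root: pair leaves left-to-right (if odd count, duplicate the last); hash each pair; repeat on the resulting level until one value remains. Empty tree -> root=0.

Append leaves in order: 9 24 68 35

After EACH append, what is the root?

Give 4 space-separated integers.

After append 9 (leaves=[9]):
  L0: [9]
  root=9
After append 24 (leaves=[9, 24]):
  L0: [9, 24]
  L1: h(9,24)=(9*31+24)%997=303 -> [303]
  root=303
After append 68 (leaves=[9, 24, 68]):
  L0: [9, 24, 68]
  L1: h(9,24)=(9*31+24)%997=303 h(68,68)=(68*31+68)%997=182 -> [303, 182]
  L2: h(303,182)=(303*31+182)%997=602 -> [602]
  root=602
After append 35 (leaves=[9, 24, 68, 35]):
  L0: [9, 24, 68, 35]
  L1: h(9,24)=(9*31+24)%997=303 h(68,35)=(68*31+35)%997=149 -> [303, 149]
  L2: h(303,149)=(303*31+149)%997=569 -> [569]
  root=569

Answer: 9 303 602 569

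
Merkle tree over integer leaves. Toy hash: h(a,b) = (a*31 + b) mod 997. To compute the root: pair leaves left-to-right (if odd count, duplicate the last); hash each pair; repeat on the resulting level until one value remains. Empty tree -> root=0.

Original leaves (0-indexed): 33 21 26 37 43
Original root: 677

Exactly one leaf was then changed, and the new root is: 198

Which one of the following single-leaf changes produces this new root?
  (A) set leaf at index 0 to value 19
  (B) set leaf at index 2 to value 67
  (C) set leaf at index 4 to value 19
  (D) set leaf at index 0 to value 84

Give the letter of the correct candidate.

Original leaves: [33, 21, 26, 37, 43]
Target new root: 198
Try each candidate change and compute the resulting root:
Candidate A: set leaf[0] = 19 -> leaves = [19, 21, 26, 37, 43]
  L0: [19, 21, 26, 37, 43]
  L1: h(19,21)=(19*31+21)%997=610 h(26,37)=(26*31+37)%997=843 h(43,43)=(43*31+43)%997=379 -> [610, 843, 379]
  L2: h(610,843)=(610*31+843)%997=810 h(379,379)=(379*31+379)%997=164 -> [810, 164]
  L3: h(810,164)=(810*31+164)%997=349 -> [349]
  root = 349 != target 198
Candidate B: set leaf[2] = 67 -> leaves = [33, 21, 67, 37, 43]
  L0: [33, 21, 67, 37, 43]
  L1: h(33,21)=(33*31+21)%997=47 h(67,37)=(67*31+37)%997=120 h(43,43)=(43*31+43)%997=379 -> [47, 120, 379]
  L2: h(47,120)=(47*31+120)%997=580 h(379,379)=(379*31+379)%997=164 -> [580, 164]
  L3: h(580,164)=(580*31+164)%997=198 -> [198]
  root = 198 == target 198  ** MATCH **
Candidate C: set leaf[4] = 19 -> leaves = [33, 21, 26, 37, 19]
  L0: [33, 21, 26, 37, 19]
  L1: h(33,21)=(33*31+21)%997=47 h(26,37)=(26*31+37)%997=843 h(19,19)=(19*31+19)%997=608 -> [47, 843, 608]
  L2: h(47,843)=(47*31+843)%997=306 h(608,608)=(608*31+608)%997=513 -> [306, 513]
  L3: h(306,513)=(306*31+513)%997=29 -> [29]
  root = 29 != target 198
Candidate D: set leaf[0] = 84 -> leaves = [84, 21, 26, 37, 43]
  L0: [84, 21, 26, 37, 43]
  L1: h(84,21)=(84*31+21)%997=631 h(26,37)=(26*31+37)%997=843 h(43,43)=(43*31+43)%997=379 -> [631, 843, 379]
  L2: h(631,843)=(631*31+843)%997=464 h(379,379)=(379*31+379)%997=164 -> [464, 164]
  L3: h(464,164)=(464*31+164)%997=590 -> [590]
  root = 590 != target 198
Candidate B produces the target root.

Answer: B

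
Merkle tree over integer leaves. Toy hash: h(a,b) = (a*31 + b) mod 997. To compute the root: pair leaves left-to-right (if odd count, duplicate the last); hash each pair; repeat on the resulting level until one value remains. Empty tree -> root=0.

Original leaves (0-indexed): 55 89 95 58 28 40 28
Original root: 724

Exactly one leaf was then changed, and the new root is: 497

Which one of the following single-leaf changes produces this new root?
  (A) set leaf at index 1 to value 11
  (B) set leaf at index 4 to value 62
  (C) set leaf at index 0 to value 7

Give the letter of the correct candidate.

Original leaves: [55, 89, 95, 58, 28, 40, 28]
Target new root: 497
Try each candidate change and compute the resulting root:
Candidate A: set leaf[1] = 11 -> leaves = [55, 11, 95, 58, 28, 40, 28]
  L0: [55, 11, 95, 58, 28, 40, 28]
  L1: h(55,11)=(55*31+11)%997=719 h(95,58)=(95*31+58)%997=12 h(28,40)=(28*31+40)%997=908 h(28,28)=(28*31+28)%997=896 -> [719, 12, 908, 896]
  L2: h(719,12)=(719*31+12)%997=367 h(908,896)=(908*31+896)%997=131 -> [367, 131]
  L3: h(367,131)=(367*31+131)%997=541 -> [541]
  root = 541 != target 497
Candidate B: set leaf[4] = 62 -> leaves = [55, 89, 95, 58, 62, 40, 28]
  L0: [55, 89, 95, 58, 62, 40, 28]
  L1: h(55,89)=(55*31+89)%997=797 h(95,58)=(95*31+58)%997=12 h(62,40)=(62*31+40)%997=965 h(28,28)=(28*31+28)%997=896 -> [797, 12, 965, 896]
  L2: h(797,12)=(797*31+12)%997=791 h(965,896)=(965*31+896)%997=901 -> [791, 901]
  L3: h(791,901)=(791*31+901)%997=497 -> [497]
  root = 497 == target 497  ** MATCH **
Candidate C: set leaf[0] = 7 -> leaves = [7, 89, 95, 58, 28, 40, 28]
  L0: [7, 89, 95, 58, 28, 40, 28]
  L1: h(7,89)=(7*31+89)%997=306 h(95,58)=(95*31+58)%997=12 h(28,40)=(28*31+40)%997=908 h(28,28)=(28*31+28)%997=896 -> [306, 12, 908, 896]
  L2: h(306,12)=(306*31+12)%997=525 h(908,896)=(908*31+896)%997=131 -> [525, 131]
  L3: h(525,131)=(525*31+131)%997=454 -> [454]
  root = 454 != target 497
Candidate B produces the target root.

Answer: B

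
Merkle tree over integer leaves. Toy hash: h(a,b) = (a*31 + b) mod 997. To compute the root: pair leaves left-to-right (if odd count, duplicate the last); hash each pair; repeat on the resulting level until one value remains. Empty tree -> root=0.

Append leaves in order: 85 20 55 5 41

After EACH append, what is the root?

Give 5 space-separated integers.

Answer: 85 661 317 267 411

Derivation:
After append 85 (leaves=[85]):
  L0: [85]
  root=85
After append 20 (leaves=[85, 20]):
  L0: [85, 20]
  L1: h(85,20)=(85*31+20)%997=661 -> [661]
  root=661
After append 55 (leaves=[85, 20, 55]):
  L0: [85, 20, 55]
  L1: h(85,20)=(85*31+20)%997=661 h(55,55)=(55*31+55)%997=763 -> [661, 763]
  L2: h(661,763)=(661*31+763)%997=317 -> [317]
  root=317
After append 5 (leaves=[85, 20, 55, 5]):
  L0: [85, 20, 55, 5]
  L1: h(85,20)=(85*31+20)%997=661 h(55,5)=(55*31+5)%997=713 -> [661, 713]
  L2: h(661,713)=(661*31+713)%997=267 -> [267]
  root=267
After append 41 (leaves=[85, 20, 55, 5, 41]):
  L0: [85, 20, 55, 5, 41]
  L1: h(85,20)=(85*31+20)%997=661 h(55,5)=(55*31+5)%997=713 h(41,41)=(41*31+41)%997=315 -> [661, 713, 315]
  L2: h(661,713)=(661*31+713)%997=267 h(315,315)=(315*31+315)%997=110 -> [267, 110]
  L3: h(267,110)=(267*31+110)%997=411 -> [411]
  root=411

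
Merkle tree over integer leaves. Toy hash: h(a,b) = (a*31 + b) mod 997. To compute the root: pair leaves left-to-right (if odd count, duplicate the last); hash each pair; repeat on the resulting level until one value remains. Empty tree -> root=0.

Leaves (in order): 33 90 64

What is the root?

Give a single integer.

L0: [33, 90, 64]
L1: h(33,90)=(33*31+90)%997=116 h(64,64)=(64*31+64)%997=54 -> [116, 54]
L2: h(116,54)=(116*31+54)%997=659 -> [659]

Answer: 659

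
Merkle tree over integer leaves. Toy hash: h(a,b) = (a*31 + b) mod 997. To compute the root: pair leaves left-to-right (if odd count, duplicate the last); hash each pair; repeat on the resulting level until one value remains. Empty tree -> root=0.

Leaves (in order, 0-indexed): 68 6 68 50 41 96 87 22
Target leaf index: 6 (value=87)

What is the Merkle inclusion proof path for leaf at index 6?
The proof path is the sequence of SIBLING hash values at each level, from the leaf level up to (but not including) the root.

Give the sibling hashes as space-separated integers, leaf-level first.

L0 (leaves): [68, 6, 68, 50, 41, 96, 87, 22], target index=6
L1: h(68,6)=(68*31+6)%997=120 [pair 0] h(68,50)=(68*31+50)%997=164 [pair 1] h(41,96)=(41*31+96)%997=370 [pair 2] h(87,22)=(87*31+22)%997=725 [pair 3] -> [120, 164, 370, 725]
  Sibling for proof at L0: 22
L2: h(120,164)=(120*31+164)%997=893 [pair 0] h(370,725)=(370*31+725)%997=231 [pair 1] -> [893, 231]
  Sibling for proof at L1: 370
L3: h(893,231)=(893*31+231)%997=995 [pair 0] -> [995]
  Sibling for proof at L2: 893
Root: 995
Proof path (sibling hashes from leaf to root): [22, 370, 893]

Answer: 22 370 893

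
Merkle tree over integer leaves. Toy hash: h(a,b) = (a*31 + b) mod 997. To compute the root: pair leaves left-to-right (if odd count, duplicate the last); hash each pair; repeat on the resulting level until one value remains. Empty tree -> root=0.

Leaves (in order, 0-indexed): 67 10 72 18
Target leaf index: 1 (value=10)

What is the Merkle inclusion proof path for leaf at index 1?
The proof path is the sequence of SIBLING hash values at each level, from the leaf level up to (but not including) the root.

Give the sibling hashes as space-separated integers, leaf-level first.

L0 (leaves): [67, 10, 72, 18], target index=1
L1: h(67,10)=(67*31+10)%997=93 [pair 0] h(72,18)=(72*31+18)%997=256 [pair 1] -> [93, 256]
  Sibling for proof at L0: 67
L2: h(93,256)=(93*31+256)%997=148 [pair 0] -> [148]
  Sibling for proof at L1: 256
Root: 148
Proof path (sibling hashes from leaf to root): [67, 256]

Answer: 67 256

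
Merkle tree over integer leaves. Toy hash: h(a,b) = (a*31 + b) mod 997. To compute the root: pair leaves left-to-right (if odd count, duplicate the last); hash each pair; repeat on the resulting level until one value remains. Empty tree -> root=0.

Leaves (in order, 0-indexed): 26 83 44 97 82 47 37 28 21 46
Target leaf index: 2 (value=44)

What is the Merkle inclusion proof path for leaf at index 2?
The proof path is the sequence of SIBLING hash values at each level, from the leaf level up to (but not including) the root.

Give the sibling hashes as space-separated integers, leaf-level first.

Answer: 97 889 677 873

Derivation:
L0 (leaves): [26, 83, 44, 97, 82, 47, 37, 28, 21, 46], target index=2
L1: h(26,83)=(26*31+83)%997=889 [pair 0] h(44,97)=(44*31+97)%997=464 [pair 1] h(82,47)=(82*31+47)%997=595 [pair 2] h(37,28)=(37*31+28)%997=178 [pair 3] h(21,46)=(21*31+46)%997=697 [pair 4] -> [889, 464, 595, 178, 697]
  Sibling for proof at L0: 97
L2: h(889,464)=(889*31+464)%997=107 [pair 0] h(595,178)=(595*31+178)%997=677 [pair 1] h(697,697)=(697*31+697)%997=370 [pair 2] -> [107, 677, 370]
  Sibling for proof at L1: 889
L3: h(107,677)=(107*31+677)%997=6 [pair 0] h(370,370)=(370*31+370)%997=873 [pair 1] -> [6, 873]
  Sibling for proof at L2: 677
L4: h(6,873)=(6*31+873)%997=62 [pair 0] -> [62]
  Sibling for proof at L3: 873
Root: 62
Proof path (sibling hashes from leaf to root): [97, 889, 677, 873]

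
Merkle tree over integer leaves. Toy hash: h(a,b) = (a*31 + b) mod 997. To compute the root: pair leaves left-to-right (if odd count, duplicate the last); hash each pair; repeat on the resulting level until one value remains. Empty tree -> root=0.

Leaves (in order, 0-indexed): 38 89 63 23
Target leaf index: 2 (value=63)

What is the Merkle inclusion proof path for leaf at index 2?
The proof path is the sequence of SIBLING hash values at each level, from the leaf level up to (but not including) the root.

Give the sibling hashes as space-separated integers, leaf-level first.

Answer: 23 270

Derivation:
L0 (leaves): [38, 89, 63, 23], target index=2
L1: h(38,89)=(38*31+89)%997=270 [pair 0] h(63,23)=(63*31+23)%997=979 [pair 1] -> [270, 979]
  Sibling for proof at L0: 23
L2: h(270,979)=(270*31+979)%997=376 [pair 0] -> [376]
  Sibling for proof at L1: 270
Root: 376
Proof path (sibling hashes from leaf to root): [23, 270]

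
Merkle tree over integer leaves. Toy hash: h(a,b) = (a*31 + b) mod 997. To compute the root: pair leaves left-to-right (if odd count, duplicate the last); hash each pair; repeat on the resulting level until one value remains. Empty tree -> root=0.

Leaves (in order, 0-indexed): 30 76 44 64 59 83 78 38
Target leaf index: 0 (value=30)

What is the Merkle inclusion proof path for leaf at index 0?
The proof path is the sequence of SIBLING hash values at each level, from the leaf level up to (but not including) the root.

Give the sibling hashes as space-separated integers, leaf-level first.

L0 (leaves): [30, 76, 44, 64, 59, 83, 78, 38], target index=0
L1: h(30,76)=(30*31+76)%997=9 [pair 0] h(44,64)=(44*31+64)%997=431 [pair 1] h(59,83)=(59*31+83)%997=915 [pair 2] h(78,38)=(78*31+38)%997=462 [pair 3] -> [9, 431, 915, 462]
  Sibling for proof at L0: 76
L2: h(9,431)=(9*31+431)%997=710 [pair 0] h(915,462)=(915*31+462)%997=911 [pair 1] -> [710, 911]
  Sibling for proof at L1: 431
L3: h(710,911)=(710*31+911)%997=987 [pair 0] -> [987]
  Sibling for proof at L2: 911
Root: 987
Proof path (sibling hashes from leaf to root): [76, 431, 911]

Answer: 76 431 911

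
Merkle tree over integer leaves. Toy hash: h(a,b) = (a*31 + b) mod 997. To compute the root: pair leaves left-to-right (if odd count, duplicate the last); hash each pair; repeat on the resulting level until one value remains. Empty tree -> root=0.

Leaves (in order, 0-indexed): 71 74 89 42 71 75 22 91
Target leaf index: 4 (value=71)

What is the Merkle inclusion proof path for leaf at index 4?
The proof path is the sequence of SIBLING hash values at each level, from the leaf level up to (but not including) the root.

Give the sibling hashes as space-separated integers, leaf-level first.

L0 (leaves): [71, 74, 89, 42, 71, 75, 22, 91], target index=4
L1: h(71,74)=(71*31+74)%997=281 [pair 0] h(89,42)=(89*31+42)%997=807 [pair 1] h(71,75)=(71*31+75)%997=282 [pair 2] h(22,91)=(22*31+91)%997=773 [pair 3] -> [281, 807, 282, 773]
  Sibling for proof at L0: 75
L2: h(281,807)=(281*31+807)%997=545 [pair 0] h(282,773)=(282*31+773)%997=542 [pair 1] -> [545, 542]
  Sibling for proof at L1: 773
L3: h(545,542)=(545*31+542)%997=488 [pair 0] -> [488]
  Sibling for proof at L2: 545
Root: 488
Proof path (sibling hashes from leaf to root): [75, 773, 545]

Answer: 75 773 545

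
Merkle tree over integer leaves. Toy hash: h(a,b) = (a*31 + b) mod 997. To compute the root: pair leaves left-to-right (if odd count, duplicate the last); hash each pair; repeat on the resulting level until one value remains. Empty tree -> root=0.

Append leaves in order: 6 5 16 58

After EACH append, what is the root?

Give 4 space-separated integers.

Answer: 6 191 451 493

Derivation:
After append 6 (leaves=[6]):
  L0: [6]
  root=6
After append 5 (leaves=[6, 5]):
  L0: [6, 5]
  L1: h(6,5)=(6*31+5)%997=191 -> [191]
  root=191
After append 16 (leaves=[6, 5, 16]):
  L0: [6, 5, 16]
  L1: h(6,5)=(6*31+5)%997=191 h(16,16)=(16*31+16)%997=512 -> [191, 512]
  L2: h(191,512)=(191*31+512)%997=451 -> [451]
  root=451
After append 58 (leaves=[6, 5, 16, 58]):
  L0: [6, 5, 16, 58]
  L1: h(6,5)=(6*31+5)%997=191 h(16,58)=(16*31+58)%997=554 -> [191, 554]
  L2: h(191,554)=(191*31+554)%997=493 -> [493]
  root=493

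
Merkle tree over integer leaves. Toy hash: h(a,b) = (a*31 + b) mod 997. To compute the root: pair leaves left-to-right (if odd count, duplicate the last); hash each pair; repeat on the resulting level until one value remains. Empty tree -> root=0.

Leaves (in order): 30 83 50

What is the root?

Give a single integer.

Answer: 102

Derivation:
L0: [30, 83, 50]
L1: h(30,83)=(30*31+83)%997=16 h(50,50)=(50*31+50)%997=603 -> [16, 603]
L2: h(16,603)=(16*31+603)%997=102 -> [102]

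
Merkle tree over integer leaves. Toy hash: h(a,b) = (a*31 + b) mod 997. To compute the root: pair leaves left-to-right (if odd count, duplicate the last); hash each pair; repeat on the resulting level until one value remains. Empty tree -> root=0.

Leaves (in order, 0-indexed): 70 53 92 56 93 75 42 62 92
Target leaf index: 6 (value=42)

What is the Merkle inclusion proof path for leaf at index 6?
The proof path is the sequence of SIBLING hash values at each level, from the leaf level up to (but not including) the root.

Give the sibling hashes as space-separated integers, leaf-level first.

L0 (leaves): [70, 53, 92, 56, 93, 75, 42, 62, 92], target index=6
L1: h(70,53)=(70*31+53)%997=229 [pair 0] h(92,56)=(92*31+56)%997=914 [pair 1] h(93,75)=(93*31+75)%997=964 [pair 2] h(42,62)=(42*31+62)%997=367 [pair 3] h(92,92)=(92*31+92)%997=950 [pair 4] -> [229, 914, 964, 367, 950]
  Sibling for proof at L0: 62
L2: h(229,914)=(229*31+914)%997=37 [pair 0] h(964,367)=(964*31+367)%997=341 [pair 1] h(950,950)=(950*31+950)%997=490 [pair 2] -> [37, 341, 490]
  Sibling for proof at L1: 964
L3: h(37,341)=(37*31+341)%997=491 [pair 0] h(490,490)=(490*31+490)%997=725 [pair 1] -> [491, 725]
  Sibling for proof at L2: 37
L4: h(491,725)=(491*31+725)%997=991 [pair 0] -> [991]
  Sibling for proof at L3: 725
Root: 991
Proof path (sibling hashes from leaf to root): [62, 964, 37, 725]

Answer: 62 964 37 725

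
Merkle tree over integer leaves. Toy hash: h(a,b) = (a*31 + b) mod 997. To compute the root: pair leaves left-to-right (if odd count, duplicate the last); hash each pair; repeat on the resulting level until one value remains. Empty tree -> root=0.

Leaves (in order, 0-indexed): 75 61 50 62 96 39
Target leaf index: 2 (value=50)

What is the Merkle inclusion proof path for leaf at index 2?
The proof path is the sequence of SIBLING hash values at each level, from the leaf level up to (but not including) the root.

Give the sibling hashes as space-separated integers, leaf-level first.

Answer: 62 392 768

Derivation:
L0 (leaves): [75, 61, 50, 62, 96, 39], target index=2
L1: h(75,61)=(75*31+61)%997=392 [pair 0] h(50,62)=(50*31+62)%997=615 [pair 1] h(96,39)=(96*31+39)%997=24 [pair 2] -> [392, 615, 24]
  Sibling for proof at L0: 62
L2: h(392,615)=(392*31+615)%997=803 [pair 0] h(24,24)=(24*31+24)%997=768 [pair 1] -> [803, 768]
  Sibling for proof at L1: 392
L3: h(803,768)=(803*31+768)%997=736 [pair 0] -> [736]
  Sibling for proof at L2: 768
Root: 736
Proof path (sibling hashes from leaf to root): [62, 392, 768]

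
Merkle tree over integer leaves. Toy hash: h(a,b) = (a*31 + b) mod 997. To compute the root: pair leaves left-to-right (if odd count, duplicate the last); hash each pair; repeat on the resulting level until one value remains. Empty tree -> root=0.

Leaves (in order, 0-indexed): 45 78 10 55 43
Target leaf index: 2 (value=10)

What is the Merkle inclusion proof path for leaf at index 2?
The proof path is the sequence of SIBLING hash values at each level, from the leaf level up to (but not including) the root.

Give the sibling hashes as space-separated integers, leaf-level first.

Answer: 55 476 164

Derivation:
L0 (leaves): [45, 78, 10, 55, 43], target index=2
L1: h(45,78)=(45*31+78)%997=476 [pair 0] h(10,55)=(10*31+55)%997=365 [pair 1] h(43,43)=(43*31+43)%997=379 [pair 2] -> [476, 365, 379]
  Sibling for proof at L0: 55
L2: h(476,365)=(476*31+365)%997=166 [pair 0] h(379,379)=(379*31+379)%997=164 [pair 1] -> [166, 164]
  Sibling for proof at L1: 476
L3: h(166,164)=(166*31+164)%997=325 [pair 0] -> [325]
  Sibling for proof at L2: 164
Root: 325
Proof path (sibling hashes from leaf to root): [55, 476, 164]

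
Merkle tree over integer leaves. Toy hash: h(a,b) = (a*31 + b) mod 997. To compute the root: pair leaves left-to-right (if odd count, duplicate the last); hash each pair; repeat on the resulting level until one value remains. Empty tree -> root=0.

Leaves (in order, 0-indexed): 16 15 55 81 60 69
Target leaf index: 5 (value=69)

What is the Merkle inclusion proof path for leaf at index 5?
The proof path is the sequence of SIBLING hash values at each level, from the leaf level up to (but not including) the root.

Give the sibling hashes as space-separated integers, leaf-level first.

L0 (leaves): [16, 15, 55, 81, 60, 69], target index=5
L1: h(16,15)=(16*31+15)%997=511 [pair 0] h(55,81)=(55*31+81)%997=789 [pair 1] h(60,69)=(60*31+69)%997=932 [pair 2] -> [511, 789, 932]
  Sibling for proof at L0: 60
L2: h(511,789)=(511*31+789)%997=678 [pair 0] h(932,932)=(932*31+932)%997=911 [pair 1] -> [678, 911]
  Sibling for proof at L1: 932
L3: h(678,911)=(678*31+911)%997=992 [pair 0] -> [992]
  Sibling for proof at L2: 678
Root: 992
Proof path (sibling hashes from leaf to root): [60, 932, 678]

Answer: 60 932 678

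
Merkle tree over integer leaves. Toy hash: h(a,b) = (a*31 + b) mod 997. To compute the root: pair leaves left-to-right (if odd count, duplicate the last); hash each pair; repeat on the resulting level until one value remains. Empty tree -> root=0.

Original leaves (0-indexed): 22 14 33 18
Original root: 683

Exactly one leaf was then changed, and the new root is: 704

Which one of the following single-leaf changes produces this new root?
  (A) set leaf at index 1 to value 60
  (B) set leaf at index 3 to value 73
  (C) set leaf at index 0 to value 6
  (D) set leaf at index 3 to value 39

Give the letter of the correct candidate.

Answer: D

Derivation:
Original leaves: [22, 14, 33, 18]
Target new root: 704
Try each candidate change and compute the resulting root:
Candidate A: set leaf[1] = 60 -> leaves = [22, 60, 33, 18]
  L0: [22, 60, 33, 18]
  L1: h(22,60)=(22*31+60)%997=742 h(33,18)=(33*31+18)%997=44 -> [742, 44]
  L2: h(742,44)=(742*31+44)%997=115 -> [115]
  root = 115 != target 704
Candidate B: set leaf[3] = 73 -> leaves = [22, 14, 33, 73]
  L0: [22, 14, 33, 73]
  L1: h(22,14)=(22*31+14)%997=696 h(33,73)=(33*31+73)%997=99 -> [696, 99]
  L2: h(696,99)=(696*31+99)%997=738 -> [738]
  root = 738 != target 704
Candidate C: set leaf[0] = 6 -> leaves = [6, 14, 33, 18]
  L0: [6, 14, 33, 18]
  L1: h(6,14)=(6*31+14)%997=200 h(33,18)=(33*31+18)%997=44 -> [200, 44]
  L2: h(200,44)=(200*31+44)%997=262 -> [262]
  root = 262 != target 704
Candidate D: set leaf[3] = 39 -> leaves = [22, 14, 33, 39]
  L0: [22, 14, 33, 39]
  L1: h(22,14)=(22*31+14)%997=696 h(33,39)=(33*31+39)%997=65 -> [696, 65]
  L2: h(696,65)=(696*31+65)%997=704 -> [704]
  root = 704 == target 704  ** MATCH **
Candidate D produces the target root.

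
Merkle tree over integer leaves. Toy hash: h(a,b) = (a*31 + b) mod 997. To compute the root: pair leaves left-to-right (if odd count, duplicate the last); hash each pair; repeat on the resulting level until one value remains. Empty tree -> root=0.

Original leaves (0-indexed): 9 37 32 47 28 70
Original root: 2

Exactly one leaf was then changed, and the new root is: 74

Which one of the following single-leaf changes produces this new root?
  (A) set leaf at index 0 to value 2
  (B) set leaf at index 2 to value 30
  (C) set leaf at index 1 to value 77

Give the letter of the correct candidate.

Original leaves: [9, 37, 32, 47, 28, 70]
Target new root: 74
Try each candidate change and compute the resulting root:
Candidate A: set leaf[0] = 2 -> leaves = [2, 37, 32, 47, 28, 70]
  L0: [2, 37, 32, 47, 28, 70]
  L1: h(2,37)=(2*31+37)%997=99 h(32,47)=(32*31+47)%997=42 h(28,70)=(28*31+70)%997=938 -> [99, 42, 938]
  L2: h(99,42)=(99*31+42)%997=120 h(938,938)=(938*31+938)%997=106 -> [120, 106]
  L3: h(120,106)=(120*31+106)%997=835 -> [835]
  root = 835 != target 74
Candidate B: set leaf[2] = 30 -> leaves = [9, 37, 30, 47, 28, 70]
  L0: [9, 37, 30, 47, 28, 70]
  L1: h(9,37)=(9*31+37)%997=316 h(30,47)=(30*31+47)%997=977 h(28,70)=(28*31+70)%997=938 -> [316, 977, 938]
  L2: h(316,977)=(316*31+977)%997=803 h(938,938)=(938*31+938)%997=106 -> [803, 106]
  L3: h(803,106)=(803*31+106)%997=74 -> [74]
  root = 74 == target 74  ** MATCH **
Candidate C: set leaf[1] = 77 -> leaves = [9, 77, 32, 47, 28, 70]
  L0: [9, 77, 32, 47, 28, 70]
  L1: h(9,77)=(9*31+77)%997=356 h(32,47)=(32*31+47)%997=42 h(28,70)=(28*31+70)%997=938 -> [356, 42, 938]
  L2: h(356,42)=(356*31+42)%997=111 h(938,938)=(938*31+938)%997=106 -> [111, 106]
  L3: h(111,106)=(111*31+106)%997=556 -> [556]
  root = 556 != target 74
Candidate B produces the target root.

Answer: B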